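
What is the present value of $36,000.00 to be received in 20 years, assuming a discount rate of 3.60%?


Present value formula: PV = FV / (1 + r)^t
PV = $36,000.00 / (1 + 0.036)^20
PV = $36,000.00 / 2.028594
PV = $17,746.28

PV = FV / (1 + r)^t = $17,746.28


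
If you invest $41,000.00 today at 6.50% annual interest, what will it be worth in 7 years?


Future value formula: FV = PV × (1 + r)^t
FV = $41,000.00 × (1 + 0.065)^7
FV = $41,000.00 × 1.5539865
FV = $63,713.45

FV = PV × (1 + r)^t = $63,713.45


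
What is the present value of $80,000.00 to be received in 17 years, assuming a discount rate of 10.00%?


Present value formula: PV = FV / (1 + r)^t
PV = $80,000.00 / (1 + 0.1)^17
PV = $80,000.00 / 5.054470
PV = $15,827.57

PV = FV / (1 + r)^t = $15,827.57


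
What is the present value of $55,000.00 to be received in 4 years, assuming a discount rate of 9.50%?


Present value formula: PV = FV / (1 + r)^t
PV = $55,000.00 / (1 + 0.095)^4
PV = $55,000.00 / 1.43766095
PV = $38,256.59

PV = FV / (1 + r)^t = $38,256.59


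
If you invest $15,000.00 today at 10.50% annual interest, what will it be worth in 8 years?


Future value formula: FV = PV × (1 + r)^t
FV = $15,000.00 × (1 + 0.105)^8
FV = $15,000.00 × 2.2227889
FV = $33,341.83

FV = PV × (1 + r)^t = $33,341.83


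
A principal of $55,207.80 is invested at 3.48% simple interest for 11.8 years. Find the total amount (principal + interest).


Total amount formula: A = P(1 + rt) = P + P·r·t
Interest: I = P × r × t = $55,207.80 × 0.0348 × 11.8 = $22,670.53
A = P + I = $55,207.80 + $22,670.53 = $77,878.33

A = P + I = P(1 + rt) = $77,878.33


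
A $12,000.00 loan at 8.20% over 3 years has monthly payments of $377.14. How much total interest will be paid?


Total paid over the life of the loan = PMT × n.
Total paid = $377.14 × 36 = $13,577.04
Total interest = total paid − principal = $13,577.04 − $12,000.00 = $1,577.04

Total interest = (PMT × n) - PV = $1,577.04


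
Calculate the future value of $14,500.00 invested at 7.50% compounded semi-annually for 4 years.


Compound interest formula: A = P(1 + r/n)^(nt)
A = $14,500.00 × (1 + 0.075/2)^(2 × 4)
Growth factor: (1 + 0.075/2)^8 = 1.342471
A = $14,500.00 × 1.342471
A = $19,465.83

A = P(1 + r/n)^(nt) = $19,465.83


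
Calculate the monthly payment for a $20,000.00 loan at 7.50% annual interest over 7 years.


Loan payment formula: PMT = PV × r / (1 − (1 + r)^(−n))
Monthly rate r = 0.075/12 = 0.00625, n = 84 months
Denominator: 1 − (1 + 0.075/12)^(−84) = 0.407477
PMT = $20,000.00 × (0.075/12) / 0.407477
PMT = $306.77 per month

PMT = PV × r / (1-(1+r)^(-n)) = $306.77/month


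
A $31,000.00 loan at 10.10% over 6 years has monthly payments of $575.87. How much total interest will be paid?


Total paid over the life of the loan = PMT × n.
Total paid = $575.87 × 72 = $41,462.64
Total interest = total paid − principal = $41,462.64 − $31,000.00 = $10,462.64

Total interest = (PMT × n) - PV = $10,462.64


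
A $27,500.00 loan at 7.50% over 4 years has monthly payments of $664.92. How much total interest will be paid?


Total paid over the life of the loan = PMT × n.
Total paid = $664.92 × 48 = $31,916.16
Total interest = total paid − principal = $31,916.16 − $27,500.00 = $4,416.16

Total interest = (PMT × n) - PV = $4,416.16


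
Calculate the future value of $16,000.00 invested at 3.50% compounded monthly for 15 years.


Compound interest formula: A = P(1 + r/n)^(nt)
A = $16,000.00 × (1 + 0.035/12)^(12 × 15)
Growth factor: (1 + 0.035/12)^180 = 1.6891676
A = $16,000.00 × 1.6891676
A = $27,026.68

A = P(1 + r/n)^(nt) = $27,026.68


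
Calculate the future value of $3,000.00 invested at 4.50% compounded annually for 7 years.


Compound interest formula: A = P(1 + r/n)^(nt)
A = $3,000.00 × (1 + 0.045/1)^(1 × 7)
Growth factor: (1 + 0.045/1)^7 = 1.360862
A = $3,000.00 × 1.360862
A = $4,082.59

A = P(1 + r/n)^(nt) = $4,082.59


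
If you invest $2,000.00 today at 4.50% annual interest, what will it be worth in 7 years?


Future value formula: FV = PV × (1 + r)^t
FV = $2,000.00 × (1 + 0.045)^7
FV = $2,000.00 × 1.360862
FV = $2,721.72

FV = PV × (1 + r)^t = $2,721.72


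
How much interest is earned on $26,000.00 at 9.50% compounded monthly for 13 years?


Compound interest earned = final amount − principal.
A = P(1 + r/n)^(nt) = $26,000.00 × (1 + 0.095/12)^(12 × 13) = $88,964.16
Interest = A − P = $88,964.16 − $26,000.00 = $62,964.16

Interest = A - P = $62,964.16


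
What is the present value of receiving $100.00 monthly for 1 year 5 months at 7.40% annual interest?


Present value of an ordinary annuity: PV = PMT × (1 − (1 + r)^(−n)) / r
Monthly rate r = 0.074/12 ≈ 0.00616667, n = 17
PV = $100.00 × (1 − (1 + 0.074/12)^(−17)) / (0.074/12)
PV = $100.00 × 16.092242
PV = $1,609.22

PV = PMT × (1-(1+r)^(-n))/r = $1,609.22


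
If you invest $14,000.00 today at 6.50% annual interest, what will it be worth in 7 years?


Future value formula: FV = PV × (1 + r)^t
FV = $14,000.00 × (1 + 0.065)^7
FV = $14,000.00 × 1.5539865
FV = $21,755.81

FV = PV × (1 + r)^t = $21,755.81


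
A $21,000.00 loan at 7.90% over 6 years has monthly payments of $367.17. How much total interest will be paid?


Total paid over the life of the loan = PMT × n.
Total paid = $367.17 × 72 = $26,436.24
Total interest = total paid − principal = $26,436.24 − $21,000.00 = $5,436.24

Total interest = (PMT × n) - PV = $5,436.24


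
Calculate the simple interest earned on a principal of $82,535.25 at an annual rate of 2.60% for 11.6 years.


Simple interest formula: I = P × r × t
I = $82,535.25 × 0.026 × 11.6
I = $24,892.63

I = P × r × t = $24,892.63


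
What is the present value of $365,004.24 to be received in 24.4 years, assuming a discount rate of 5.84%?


Present value formula: PV = FV / (1 + r)^t
PV = $365,004.24 / (1 + 0.0584)^24.4
PV = $365,004.24 / 3.994440
PV = $91,378.08

PV = FV / (1 + r)^t = $91,378.08


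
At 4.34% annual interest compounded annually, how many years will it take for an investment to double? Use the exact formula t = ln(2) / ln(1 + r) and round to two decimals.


Doubling condition: (1 + r)^t = 2
Take ln of both sides: t × ln(1 + r) = ln(2)
t = ln(2) / ln(1 + r)
t = 0.693147 / 0.042485
t = 16.32

t = ln(2) / ln(1 + r) = 16.32 years


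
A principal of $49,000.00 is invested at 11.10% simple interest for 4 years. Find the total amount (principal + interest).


Total amount formula: A = P(1 + rt) = P + P·r·t
Interest: I = P × r × t = $49,000.00 × 0.111 × 4 = $21,756.00
A = P + I = $49,000.00 + $21,756.00 = $70,756.00

A = P + I = P(1 + rt) = $70,756.00


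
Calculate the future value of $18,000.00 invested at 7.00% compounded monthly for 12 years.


Compound interest formula: A = P(1 + r/n)^(nt)
A = $18,000.00 × (1 + 0.07/12)^(12 × 12)
Growth factor: (1 + 0.07/12)^144 = 2.3107207
A = $18,000.00 × 2.3107207
A = $41,592.97

A = P(1 + r/n)^(nt) = $41,592.97


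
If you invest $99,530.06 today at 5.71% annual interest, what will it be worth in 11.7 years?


Future value formula: FV = PV × (1 + r)^t
FV = $99,530.06 × (1 + 0.0571)^11.7
FV = $99,530.06 × 1.9149527
FV = $190,595.36

FV = PV × (1 + r)^t = $190,595.36


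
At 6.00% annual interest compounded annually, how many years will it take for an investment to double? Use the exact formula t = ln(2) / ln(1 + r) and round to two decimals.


Doubling condition: (1 + r)^t = 2
Take ln of both sides: t × ln(1 + r) = ln(2)
t = ln(2) / ln(1 + r)
t = 0.693147 / 0.058269
t = 11.90

t = ln(2) / ln(1 + r) = 11.90 years


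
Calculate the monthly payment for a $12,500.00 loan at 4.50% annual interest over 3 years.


Loan payment formula: PMT = PV × r / (1 − (1 + r)^(−n))
Monthly rate r = 0.045/12 = 0.00375, n = 36 months
Denominator: 1 − (1 + 0.045/12)^(−36) = 0.126063
PMT = $12,500.00 × (0.045/12) / 0.126063
PMT = $371.84 per month

PMT = PV × r / (1-(1+r)^(-n)) = $371.84/month


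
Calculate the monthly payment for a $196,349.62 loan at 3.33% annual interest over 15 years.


Loan payment formula: PMT = PV × r / (1 − (1 + r)^(−n))
Monthly rate r = 0.0333/12 = 0.002775, n = 180 months
Denominator: 1 − (1 + 0.0333/12)^(−180) = 0.392746
PMT = $196,349.62 × (0.0333/12) / 0.392746
PMT = $1,387.33 per month

PMT = PV × r / (1-(1+r)^(-n)) = $1,387.33/month


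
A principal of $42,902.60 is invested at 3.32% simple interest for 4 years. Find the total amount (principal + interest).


Total amount formula: A = P(1 + rt) = P + P·r·t
Interest: I = P × r × t = $42,902.60 × 0.0332 × 4 = $5,697.47
A = P + I = $42,902.60 + $5,697.47 = $48,600.07

A = P + I = P(1 + rt) = $48,600.07


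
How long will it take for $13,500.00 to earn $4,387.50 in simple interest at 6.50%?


Rearrange the simple interest formula for t:
I = P × r × t  ⇒  t = I / (P × r)
t = $4,387.50 / ($13,500.00 × 0.065)
t = 5

t = I/(P×r) = 5 years


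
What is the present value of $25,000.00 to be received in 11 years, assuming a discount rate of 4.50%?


Present value formula: PV = FV / (1 + r)^t
PV = $25,000.00 / (1 + 0.045)^11
PV = $25,000.00 / 1.622853
PV = $15,404.97

PV = FV / (1 + r)^t = $15,404.97


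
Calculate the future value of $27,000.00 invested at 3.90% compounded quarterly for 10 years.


Compound interest formula: A = P(1 + r/n)^(nt)
A = $27,000.00 × (1 + 0.039/4)^(4 × 10)
Growth factor: (1 + 0.039/4)^40 = 1.4741934
A = $27,000.00 × 1.4741934
A = $39,803.22

A = P(1 + r/n)^(nt) = $39,803.22


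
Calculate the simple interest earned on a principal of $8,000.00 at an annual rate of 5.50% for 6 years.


Simple interest formula: I = P × r × t
I = $8,000.00 × 0.055 × 6
I = $2,640.00

I = P × r × t = $2,640.00


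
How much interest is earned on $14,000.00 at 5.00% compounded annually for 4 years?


Compound interest earned = final amount − principal.
A = P(1 + r/n)^(nt) = $14,000.00 × (1 + 0.05/1)^(1 × 4) = $17,017.09
Interest = A − P = $17,017.09 − $14,000.00 = $3,017.09

Interest = A - P = $3,017.09


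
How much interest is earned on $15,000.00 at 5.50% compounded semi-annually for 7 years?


Compound interest earned = final amount − principal.
A = P(1 + r/n)^(nt) = $15,000.00 × (1 + 0.055/2)^(2 × 7) = $21,929.91
Interest = A − P = $21,929.91 − $15,000.00 = $6,929.91

Interest = A - P = $6,929.91


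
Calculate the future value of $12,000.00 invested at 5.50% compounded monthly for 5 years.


Compound interest formula: A = P(1 + r/n)^(nt)
A = $12,000.00 × (1 + 0.055/12)^(12 × 5)
Growth factor: (1 + 0.055/12)^60 = 1.315704
A = $12,000.00 × 1.315704
A = $15,788.45

A = P(1 + r/n)^(nt) = $15,788.45


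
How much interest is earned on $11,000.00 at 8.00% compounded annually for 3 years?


Compound interest earned = final amount − principal.
A = P(1 + r/n)^(nt) = $11,000.00 × (1 + 0.08/1)^(1 × 3) = $13,856.83
Interest = A − P = $13,856.83 − $11,000.00 = $2,856.83

Interest = A - P = $2,856.83


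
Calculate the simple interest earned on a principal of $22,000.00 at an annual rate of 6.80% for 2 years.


Simple interest formula: I = P × r × t
I = $22,000.00 × 0.068 × 2
I = $2,992.00

I = P × r × t = $2,992.00


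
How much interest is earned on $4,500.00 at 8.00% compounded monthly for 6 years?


Compound interest earned = final amount − principal.
A = P(1 + r/n)^(nt) = $4,500.00 × (1 + 0.08/12)^(12 × 6) = $7,260.76
Interest = A − P = $7,260.76 − $4,500.00 = $2,760.76

Interest = A - P = $2,760.76


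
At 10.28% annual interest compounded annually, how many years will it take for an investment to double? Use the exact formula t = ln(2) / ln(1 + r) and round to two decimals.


Doubling condition: (1 + r)^t = 2
Take ln of both sides: t × ln(1 + r) = ln(2)
t = ln(2) / ln(1 + r)
t = 0.693147 / 0.097852
t = 7.08

t = ln(2) / ln(1 + r) = 7.08 years


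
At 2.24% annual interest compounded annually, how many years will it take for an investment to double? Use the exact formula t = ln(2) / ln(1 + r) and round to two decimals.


Doubling condition: (1 + r)^t = 2
Take ln of both sides: t × ln(1 + r) = ln(2)
t = ln(2) / ln(1 + r)
t = 0.693147 / 0.022153
t = 31.29

t = ln(2) / ln(1 + r) = 31.29 years


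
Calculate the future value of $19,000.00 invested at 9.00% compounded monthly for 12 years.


Compound interest formula: A = P(1 + r/n)^(nt)
A = $19,000.00 × (1 + 0.09/12)^(12 × 12)
Growth factor: (1 + 0.09/12)^144 = 2.932837
A = $19,000.00 × 2.932837
A = $55,723.90

A = P(1 + r/n)^(nt) = $55,723.90


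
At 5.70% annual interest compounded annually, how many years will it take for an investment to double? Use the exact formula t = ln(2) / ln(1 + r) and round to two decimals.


Doubling condition: (1 + r)^t = 2
Take ln of both sides: t × ln(1 + r) = ln(2)
t = ln(2) / ln(1 + r)
t = 0.693147 / 0.055435
t = 12.50

t = ln(2) / ln(1 + r) = 12.50 years


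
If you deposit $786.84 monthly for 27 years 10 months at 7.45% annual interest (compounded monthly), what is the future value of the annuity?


Future value of an ordinary annuity: FV = PMT × ((1 + r)^n − 1) / r
Monthly rate r = 0.0745/12 ≈ 0.00620833, n = 334
FV = $786.84 × ((1 + 0.0745/12)^334 − 1) / (0.0745/12)
FV = $786.84 × 1111.804364
FV = $874,812.15

FV = PMT × ((1+r)^n - 1)/r = $874,812.15


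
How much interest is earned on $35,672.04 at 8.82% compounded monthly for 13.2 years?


Compound interest earned = final amount − principal.
A = P(1 + r/n)^(nt) = $35,672.04 × (1 + 0.0882/12)^(12 × 13.2) = $113,789.41
Interest = A − P = $113,789.41 − $35,672.04 = $78,117.37

Interest = A - P = $78,117.37


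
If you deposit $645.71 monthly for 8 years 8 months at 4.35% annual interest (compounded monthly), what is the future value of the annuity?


Future value of an ordinary annuity: FV = PMT × ((1 + r)^n − 1) / r
Monthly rate r = 0.0435/12 = 0.003625, n = 104
FV = $645.71 × ((1 + 0.0435/12)^104 − 1) / (0.0435/12)
FV = $645.71 × 126.044371
FV = $81,388.11

FV = PMT × ((1+r)^n - 1)/r = $81,388.11


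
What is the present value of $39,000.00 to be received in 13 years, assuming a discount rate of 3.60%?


Present value formula: PV = FV / (1 + r)^t
PV = $39,000.00 / (1 + 0.036)^13
PV = $39,000.00 / 1.58371423
PV = $24,625.65

PV = FV / (1 + r)^t = $24,625.65


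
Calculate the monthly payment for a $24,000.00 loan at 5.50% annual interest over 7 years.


Loan payment formula: PMT = PV × r / (1 − (1 + r)^(−n))
Monthly rate r = 0.055/12 ≈ 0.00458333, n = 84 months
Denominator: 1 − (1 + 0.055/12)^(−84) = 0.318951
PMT = $24,000.00 × (0.055/12) / 0.318951
PMT = $344.88 per month

PMT = PV × r / (1-(1+r)^(-n)) = $344.88/month


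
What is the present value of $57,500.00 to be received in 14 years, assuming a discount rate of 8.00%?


Present value formula: PV = FV / (1 + r)^t
PV = $57,500.00 / (1 + 0.08)^14
PV = $57,500.00 / 2.937194
PV = $19,576.51

PV = FV / (1 + r)^t = $19,576.51


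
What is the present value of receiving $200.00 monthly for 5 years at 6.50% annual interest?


Present value of an ordinary annuity: PV = PMT × (1 − (1 + r)^(−n)) / r
Monthly rate r = 0.065/12 ≈ 0.00541667, n = 60
PV = $200.00 × (1 − (1 + 0.065/12)^(−60)) / (0.065/12)
PV = $200.00 × 51.108680
PV = $10,221.74

PV = PMT × (1-(1+r)^(-n))/r = $10,221.74


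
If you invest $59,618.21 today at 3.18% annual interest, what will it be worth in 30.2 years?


Future value formula: FV = PV × (1 + r)^t
FV = $59,618.21 × (1 + 0.0318)^30.2
FV = $59,618.21 × 2.57385935
FV = $153,448.89

FV = PV × (1 + r)^t = $153,448.89


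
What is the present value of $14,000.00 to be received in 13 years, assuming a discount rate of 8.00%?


Present value formula: PV = FV / (1 + r)^t
PV = $14,000.00 / (1 + 0.08)^13
PV = $14,000.00 / 2.719624
PV = $5,147.77

PV = FV / (1 + r)^t = $5,147.77


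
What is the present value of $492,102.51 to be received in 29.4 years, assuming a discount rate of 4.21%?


Present value formula: PV = FV / (1 + r)^t
PV = $492,102.51 / (1 + 0.0421)^29.4
PV = $492,102.51 / 3.3615242
PV = $146,392.67

PV = FV / (1 + r)^t = $146,392.67


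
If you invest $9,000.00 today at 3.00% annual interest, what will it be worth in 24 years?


Future value formula: FV = PV × (1 + r)^t
FV = $9,000.00 × (1 + 0.03)^24
FV = $9,000.00 × 2.032794
FV = $18,295.15

FV = PV × (1 + r)^t = $18,295.15


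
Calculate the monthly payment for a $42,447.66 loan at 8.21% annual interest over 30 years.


Loan payment formula: PMT = PV × r / (1 − (1 + r)^(−n))
Monthly rate r = 0.0821/12 ≈ 0.00684167, n = 360 months
Denominator: 1 − (1 + 0.0821/12)^(−360) = 0.914104
PMT = $42,447.66 × (0.0821/12) / 0.914104
PMT = $317.70 per month

PMT = PV × r / (1-(1+r)^(-n)) = $317.70/month


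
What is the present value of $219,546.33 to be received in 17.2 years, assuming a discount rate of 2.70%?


Present value formula: PV = FV / (1 + r)^t
PV = $219,546.33 / (1 + 0.027)^17.2
PV = $219,546.33 / 1.5812904
PV = $138,839.98

PV = FV / (1 + r)^t = $138,839.98


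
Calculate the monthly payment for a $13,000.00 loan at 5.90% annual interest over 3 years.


Loan payment formula: PMT = PV × r / (1 − (1 + r)^(−n))
Monthly rate r = 0.059/12 ≈ 0.00491667, n = 36 months
Denominator: 1 − (1 + 0.059/12)^(−36) = 0.161857
PMT = $13,000.00 × (0.059/12) / 0.161857
PMT = $394.90 per month

PMT = PV × r / (1-(1+r)^(-n)) = $394.90/month


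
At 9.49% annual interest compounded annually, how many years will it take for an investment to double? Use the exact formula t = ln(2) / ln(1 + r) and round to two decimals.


Doubling condition: (1 + r)^t = 2
Take ln of both sides: t × ln(1 + r) = ln(2)
t = ln(2) / ln(1 + r)
t = 0.693147 / 0.090663
t = 7.65

t = ln(2) / ln(1 + r) = 7.65 years


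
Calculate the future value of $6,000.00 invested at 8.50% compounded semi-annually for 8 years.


Compound interest formula: A = P(1 + r/n)^(nt)
A = $6,000.00 × (1 + 0.085/2)^(2 × 8)
Growth factor: (1 + 0.085/2)^16 = 1.946332
A = $6,000.00 × 1.946332
A = $11,677.99

A = P(1 + r/n)^(nt) = $11,677.99


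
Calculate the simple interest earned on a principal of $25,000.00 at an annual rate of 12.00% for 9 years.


Simple interest formula: I = P × r × t
I = $25,000.00 × 0.12 × 9
I = $27,000.00

I = P × r × t = $27,000.00


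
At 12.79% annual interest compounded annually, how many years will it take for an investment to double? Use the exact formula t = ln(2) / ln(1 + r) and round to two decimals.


Doubling condition: (1 + r)^t = 2
Take ln of both sides: t × ln(1 + r) = ln(2)
t = ln(2) / ln(1 + r)
t = 0.693147 / 0.120357
t = 5.76

t = ln(2) / ln(1 + r) = 5.76 years


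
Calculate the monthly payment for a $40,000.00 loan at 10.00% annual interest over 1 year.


Loan payment formula: PMT = PV × r / (1 − (1 + r)^(−n))
Monthly rate r = 0.1/12 ≈ 0.00833333, n = 12 months
Denominator: 1 − (1 + 0.1/12)^(−12) = 0.09478757
PMT = $40,000.00 × (0.1/12) / 0.09478757
PMT = $3,516.64 per month

PMT = PV × r / (1-(1+r)^(-n)) = $3,516.64/month


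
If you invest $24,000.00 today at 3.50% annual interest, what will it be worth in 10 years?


Future value formula: FV = PV × (1 + r)^t
FV = $24,000.00 × (1 + 0.035)^10
FV = $24,000.00 × 1.4105988
FV = $33,854.37

FV = PV × (1 + r)^t = $33,854.37


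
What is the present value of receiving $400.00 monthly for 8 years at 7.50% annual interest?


Present value of an ordinary annuity: PV = PMT × (1 − (1 + r)^(−n)) / r
Monthly rate r = 0.075/12 = 0.00625, n = 96
PV = $400.00 × (1 − (1 + 0.075/12)^(−96)) / (0.075/12)
PV = $400.00 × 72.026024
PV = $28,810.41

PV = PMT × (1-(1+r)^(-n))/r = $28,810.41


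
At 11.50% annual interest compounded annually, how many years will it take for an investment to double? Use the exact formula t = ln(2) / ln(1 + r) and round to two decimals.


Doubling condition: (1 + r)^t = 2
Take ln of both sides: t × ln(1 + r) = ln(2)
t = ln(2) / ln(1 + r)
t = 0.693147 / 0.108854
t = 6.37

t = ln(2) / ln(1 + r) = 6.37 years


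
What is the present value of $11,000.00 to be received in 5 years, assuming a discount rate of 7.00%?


Present value formula: PV = FV / (1 + r)^t
PV = $11,000.00 / (1 + 0.07)^5
PV = $11,000.00 / 1.402552
PV = $7,842.85

PV = FV / (1 + r)^t = $7,842.85


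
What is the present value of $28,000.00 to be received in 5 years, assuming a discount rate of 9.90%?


Present value formula: PV = FV / (1 + r)^t
PV = $28,000.00 / (1 + 0.099)^5
PV = $28,000.00 / 1.603203
PV = $17,465.04

PV = FV / (1 + r)^t = $17,465.04


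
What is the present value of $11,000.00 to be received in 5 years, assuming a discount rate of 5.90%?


Present value formula: PV = FV / (1 + r)^t
PV = $11,000.00 / (1 + 0.059)^5
PV = $11,000.00 / 1.331925
PV = $8,258.72

PV = FV / (1 + r)^t = $8,258.72


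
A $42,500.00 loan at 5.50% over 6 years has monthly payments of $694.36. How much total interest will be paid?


Total paid over the life of the loan = PMT × n.
Total paid = $694.36 × 72 = $49,993.92
Total interest = total paid − principal = $49,993.92 − $42,500.00 = $7,493.92

Total interest = (PMT × n) - PV = $7,493.92


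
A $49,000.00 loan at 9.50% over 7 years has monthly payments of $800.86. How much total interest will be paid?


Total paid over the life of the loan = PMT × n.
Total paid = $800.86 × 84 = $67,272.24
Total interest = total paid − principal = $67,272.24 − $49,000.00 = $18,272.24

Total interest = (PMT × n) - PV = $18,272.24


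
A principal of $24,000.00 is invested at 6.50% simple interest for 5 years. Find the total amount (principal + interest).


Total amount formula: A = P(1 + rt) = P + P·r·t
Interest: I = P × r × t = $24,000.00 × 0.065 × 5 = $7,800.00
A = P + I = $24,000.00 + $7,800.00 = $31,800.00

A = P + I = P(1 + rt) = $31,800.00


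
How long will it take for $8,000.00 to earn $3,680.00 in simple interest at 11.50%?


Rearrange the simple interest formula for t:
I = P × r × t  ⇒  t = I / (P × r)
t = $3,680.00 / ($8,000.00 × 0.115)
t = 4

t = I/(P×r) = 4 years


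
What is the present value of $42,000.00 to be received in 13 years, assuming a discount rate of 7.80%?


Present value formula: PV = FV / (1 + r)^t
PV = $42,000.00 / (1 + 0.078)^13
PV = $42,000.00 / 2.654874
PV = $15,819.96

PV = FV / (1 + r)^t = $15,819.96


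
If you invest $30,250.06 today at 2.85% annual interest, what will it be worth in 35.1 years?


Future value formula: FV = PV × (1 + r)^t
FV = $30,250.06 × (1 + 0.0285)^35.1
FV = $30,250.06 × 2.6814567
FV = $81,114.23

FV = PV × (1 + r)^t = $81,114.23


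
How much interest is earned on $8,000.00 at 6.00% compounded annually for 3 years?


Compound interest earned = final amount − principal.
A = P(1 + r/n)^(nt) = $8,000.00 × (1 + 0.06/1)^(1 × 3) = $9,528.13
Interest = A − P = $9,528.13 − $8,000.00 = $1,528.13

Interest = A - P = $1,528.13


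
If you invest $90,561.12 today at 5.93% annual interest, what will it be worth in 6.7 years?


Future value formula: FV = PV × (1 + r)^t
FV = $90,561.12 × (1 + 0.0593)^6.7
FV = $90,561.12 × 1.4710489
FV = $133,219.84

FV = PV × (1 + r)^t = $133,219.84


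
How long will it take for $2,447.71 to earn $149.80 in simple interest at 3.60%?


Rearrange the simple interest formula for t:
I = P × r × t  ⇒  t = I / (P × r)
t = $149.80 / ($2,447.71 × 0.036)
t = 1.7

t = I/(P×r) = 1.7 years


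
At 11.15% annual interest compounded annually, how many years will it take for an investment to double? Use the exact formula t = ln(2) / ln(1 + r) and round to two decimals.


Doubling condition: (1 + r)^t = 2
Take ln of both sides: t × ln(1 + r) = ln(2)
t = ln(2) / ln(1 + r)
t = 0.693147 / 0.105710
t = 6.56

t = ln(2) / ln(1 + r) = 6.56 years


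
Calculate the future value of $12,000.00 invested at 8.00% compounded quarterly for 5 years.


Compound interest formula: A = P(1 + r/n)^(nt)
A = $12,000.00 × (1 + 0.08/4)^(4 × 5)
Growth factor: (1 + 0.08/4)^20 = 1.4859474
A = $12,000.00 × 1.4859474
A = $17,831.37

A = P(1 + r/n)^(nt) = $17,831.37


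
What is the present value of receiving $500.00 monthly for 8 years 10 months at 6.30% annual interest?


Present value of an ordinary annuity: PV = PMT × (1 − (1 + r)^(−n)) / r
Monthly rate r = 0.063/12 = 0.00525, n = 106
PV = $500.00 × (1 − (1 + 0.063/12)^(−106)) / (0.063/12)
PV = $500.00 × 81.133935
PV = $40,566.97

PV = PMT × (1-(1+r)^(-n))/r = $40,566.97


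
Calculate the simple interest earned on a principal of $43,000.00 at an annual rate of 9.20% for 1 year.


Simple interest formula: I = P × r × t
I = $43,000.00 × 0.092 × 1
I = $3,956.00

I = P × r × t = $3,956.00


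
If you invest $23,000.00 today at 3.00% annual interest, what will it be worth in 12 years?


Future value formula: FV = PV × (1 + r)^t
FV = $23,000.00 × (1 + 0.03)^12
FV = $23,000.00 × 1.425761
FV = $32,792.50

FV = PV × (1 + r)^t = $32,792.50


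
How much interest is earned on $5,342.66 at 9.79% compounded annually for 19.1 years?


Compound interest earned = final amount − principal.
A = P(1 + r/n)^(nt) = $5,342.66 × (1 + 0.0979/1)^(1 × 19.1) = $31,805.83
Interest = A − P = $31,805.83 − $5,342.66 = $26,463.17

Interest = A - P = $26,463.17


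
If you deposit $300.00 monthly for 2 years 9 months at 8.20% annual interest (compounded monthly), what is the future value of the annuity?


Future value of an ordinary annuity: FV = PMT × ((1 + r)^n − 1) / r
Monthly rate r = 0.082/12 ≈ 0.00683333, n = 33
FV = $300.00 × ((1 + 0.082/12)^33 − 1) / (0.082/12)
FV = $300.00 × 36.876356
FV = $11,062.91

FV = PMT × ((1+r)^n - 1)/r = $11,062.91


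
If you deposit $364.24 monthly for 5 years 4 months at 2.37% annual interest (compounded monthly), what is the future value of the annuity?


Future value of an ordinary annuity: FV = PMT × ((1 + r)^n − 1) / r
Monthly rate r = 0.0237/12 = 0.001975, n = 64
FV = $364.24 × ((1 + 0.0237/12)^64 − 1) / (0.0237/12)
FV = $364.24 × 68.149129
FV = $24,822.64

FV = PMT × ((1+r)^n - 1)/r = $24,822.64


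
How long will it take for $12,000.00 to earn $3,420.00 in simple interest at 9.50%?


Rearrange the simple interest formula for t:
I = P × r × t  ⇒  t = I / (P × r)
t = $3,420.00 / ($12,000.00 × 0.095)
t = 3

t = I/(P×r) = 3 years


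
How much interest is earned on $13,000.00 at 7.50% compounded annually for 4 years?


Compound interest earned = final amount − principal.
A = P(1 + r/n)^(nt) = $13,000.00 × (1 + 0.075/1)^(1 × 4) = $17,361.10
Interest = A − P = $17,361.10 − $13,000.00 = $4,361.10

Interest = A - P = $4,361.10


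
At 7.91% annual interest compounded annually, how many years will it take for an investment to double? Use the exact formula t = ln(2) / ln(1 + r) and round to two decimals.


Doubling condition: (1 + r)^t = 2
Take ln of both sides: t × ln(1 + r) = ln(2)
t = ln(2) / ln(1 + r)
t = 0.693147 / 0.076127
t = 9.11

t = ln(2) / ln(1 + r) = 9.11 years


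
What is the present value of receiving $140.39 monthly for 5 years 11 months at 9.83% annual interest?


Present value of an ordinary annuity: PV = PMT × (1 − (1 + r)^(−n)) / r
Monthly rate r = 0.0983/12 ≈ 0.00819167, n = 71
PV = $140.39 × (1 − (1 + 0.0983/12)^(−71)) / (0.0983/12)
PV = $140.39 × 53.673502
PV = $7,535.22

PV = PMT × (1-(1+r)^(-n))/r = $7,535.22


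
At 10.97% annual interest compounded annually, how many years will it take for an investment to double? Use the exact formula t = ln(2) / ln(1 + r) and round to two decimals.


Doubling condition: (1 + r)^t = 2
Take ln of both sides: t × ln(1 + r) = ln(2)
t = ln(2) / ln(1 + r)
t = 0.693147 / 0.104090
t = 6.66

t = ln(2) / ln(1 + r) = 6.66 years


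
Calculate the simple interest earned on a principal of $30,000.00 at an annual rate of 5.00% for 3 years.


Simple interest formula: I = P × r × t
I = $30,000.00 × 0.05 × 3
I = $4,500.00

I = P × r × t = $4,500.00


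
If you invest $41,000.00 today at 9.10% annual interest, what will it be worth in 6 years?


Future value formula: FV = PV × (1 + r)^t
FV = $41,000.00 × (1 + 0.091)^6
FV = $41,000.00 × 1.6863531
FV = $69,140.48

FV = PV × (1 + r)^t = $69,140.48


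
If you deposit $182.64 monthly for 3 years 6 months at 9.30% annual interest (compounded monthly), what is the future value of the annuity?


Future value of an ordinary annuity: FV = PMT × ((1 + r)^n − 1) / r
Monthly rate r = 0.093/12 = 0.00775, n = 42
FV = $182.64 × ((1 + 0.093/12)^42 − 1) / (0.093/12)
FV = $182.64 × 49.417591
FV = $9,025.63

FV = PMT × ((1+r)^n - 1)/r = $9,025.63


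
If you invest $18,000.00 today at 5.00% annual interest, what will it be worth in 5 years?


Future value formula: FV = PV × (1 + r)^t
FV = $18,000.00 × (1 + 0.05)^5
FV = $18,000.00 × 1.2762816
FV = $22,973.07

FV = PV × (1 + r)^t = $22,973.07


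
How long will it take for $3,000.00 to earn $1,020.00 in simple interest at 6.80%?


Rearrange the simple interest formula for t:
I = P × r × t  ⇒  t = I / (P × r)
t = $1,020.00 / ($3,000.00 × 0.068)
t = 5

t = I/(P×r) = 5 years


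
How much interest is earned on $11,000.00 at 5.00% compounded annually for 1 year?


Compound interest earned = final amount − principal.
A = P(1 + r/n)^(nt) = $11,000.00 × (1 + 0.05/1)^(1 × 1) = $11,550.00
Interest = A − P = $11,550.00 − $11,000.00 = $550.00

Interest = A - P = $550.00


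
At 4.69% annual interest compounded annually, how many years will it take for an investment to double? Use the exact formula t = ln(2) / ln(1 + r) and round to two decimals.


Doubling condition: (1 + r)^t = 2
Take ln of both sides: t × ln(1 + r) = ln(2)
t = ln(2) / ln(1 + r)
t = 0.693147 / 0.045833
t = 15.12

t = ln(2) / ln(1 + r) = 15.12 years


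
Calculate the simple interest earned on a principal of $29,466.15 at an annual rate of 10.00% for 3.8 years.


Simple interest formula: I = P × r × t
I = $29,466.15 × 0.1 × 3.8
I = $11,197.14

I = P × r × t = $11,197.14


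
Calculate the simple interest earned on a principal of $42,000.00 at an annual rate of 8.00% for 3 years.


Simple interest formula: I = P × r × t
I = $42,000.00 × 0.08 × 3
I = $10,080.00

I = P × r × t = $10,080.00


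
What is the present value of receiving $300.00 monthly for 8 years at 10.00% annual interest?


Present value of an ordinary annuity: PV = PMT × (1 − (1 + r)^(−n)) / r
Monthly rate r = 0.1/12 ≈ 0.00833333, n = 96
PV = $300.00 × (1 − (1 + 0.1/12)^(−96)) / (0.1/12)
PV = $300.00 × 65.901488
PV = $19,770.45

PV = PMT × (1-(1+r)^(-n))/r = $19,770.45


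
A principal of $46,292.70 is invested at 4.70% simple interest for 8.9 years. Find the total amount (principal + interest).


Total amount formula: A = P(1 + rt) = P + P·r·t
Interest: I = P × r × t = $46,292.70 × 0.047 × 8.9 = $19,364.24
A = P + I = $46,292.70 + $19,364.24 = $65,656.94

A = P + I = P(1 + rt) = $65,656.94


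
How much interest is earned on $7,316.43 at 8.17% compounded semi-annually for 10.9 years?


Compound interest earned = final amount − principal.
A = P(1 + r/n)^(nt) = $7,316.43 × (1 + 0.0817/2)^(2 × 10.9) = $17,513.01
Interest = A − P = $17,513.01 − $7,316.43 = $10,196.58

Interest = A - P = $10,196.58


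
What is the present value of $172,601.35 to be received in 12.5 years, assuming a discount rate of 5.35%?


Present value formula: PV = FV / (1 + r)^t
PV = $172,601.35 / (1 + 0.0535)^12.5
PV = $172,601.35 / 1.9183672
PV = $89,973.05

PV = FV / (1 + r)^t = $89,973.05


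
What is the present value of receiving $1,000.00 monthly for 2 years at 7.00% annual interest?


Present value of an ordinary annuity: PV = PMT × (1 − (1 + r)^(−n)) / r
Monthly rate r = 0.07/12 ≈ 0.00583333, n = 24
PV = $1,000.00 × (1 − (1 + 0.07/12)^(−24)) / (0.07/12)
PV = $1,000.00 × 22.335099
PV = $22,335.10

PV = PMT × (1-(1+r)^(-n))/r = $22,335.10


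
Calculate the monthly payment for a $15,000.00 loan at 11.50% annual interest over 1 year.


Loan payment formula: PMT = PV × r / (1 − (1 + r)^(−n))
Monthly rate r = 0.115/12 ≈ 0.00958333, n = 12 months
Denominator: 1 − (1 + 0.115/12)^(−12) = 0.1081457
PMT = $15,000.00 × (0.115/12) / 0.1081457
PMT = $1,329.23 per month

PMT = PV × r / (1-(1+r)^(-n)) = $1,329.23/month


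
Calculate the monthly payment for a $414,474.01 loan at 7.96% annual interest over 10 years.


Loan payment formula: PMT = PV × r / (1 − (1 + r)^(−n))
Monthly rate r = 0.0796/12 ≈ 0.00663333, n = 120 months
Denominator: 1 − (1 + 0.0796/12)^(−120) = 0.547683
PMT = $414,474.01 × (0.0796/12) / 0.547683
PMT = $5,019.96 per month

PMT = PV × r / (1-(1+r)^(-n)) = $5,019.96/month


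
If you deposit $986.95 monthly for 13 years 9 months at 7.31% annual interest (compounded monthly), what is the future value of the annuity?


Future value of an ordinary annuity: FV = PMT × ((1 + r)^n − 1) / r
Monthly rate r = 0.0731/12 ≈ 0.00609167, n = 165
FV = $986.95 × ((1 + 0.0731/12)^165 − 1) / (0.0731/12)
FV = $986.95 × 282.998193
FV = $279,305.07

FV = PMT × ((1+r)^n - 1)/r = $279,305.07


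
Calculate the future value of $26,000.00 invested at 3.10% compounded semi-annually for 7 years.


Compound interest formula: A = P(1 + r/n)^(nt)
A = $26,000.00 × (1 + 0.031/2)^(2 × 7)
Growth factor: (1 + 0.031/2)^14 = 1.24027785
A = $26,000.00 × 1.24027785
A = $32,247.22

A = P(1 + r/n)^(nt) = $32,247.22


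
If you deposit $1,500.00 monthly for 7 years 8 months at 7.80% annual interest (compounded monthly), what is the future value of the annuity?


Future value of an ordinary annuity: FV = PMT × ((1 + r)^n − 1) / r
Monthly rate r = 0.078/12 = 0.0065, n = 92
FV = $1,500.00 × ((1 + 0.078/12)^92 − 1) / (0.078/12)
FV = $1,500.00 × 125.378867
FV = $188,068.30

FV = PMT × ((1+r)^n - 1)/r = $188,068.30


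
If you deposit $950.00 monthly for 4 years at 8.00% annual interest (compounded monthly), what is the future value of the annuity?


Future value of an ordinary annuity: FV = PMT × ((1 + r)^n − 1) / r
Monthly rate r = 0.08/12 ≈ 0.00666667, n = 48
FV = $950.00 × ((1 + 0.08/12)^48 − 1) / (0.08/12)
FV = $950.00 × 56.349915
FV = $53,532.42

FV = PMT × ((1+r)^n - 1)/r = $53,532.42


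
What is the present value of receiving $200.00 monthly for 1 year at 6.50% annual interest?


Present value of an ordinary annuity: PV = PMT × (1 − (1 + r)^(−n)) / r
Monthly rate r = 0.065/12 ≈ 0.00541667, n = 12
PV = $200.00 × (1 − (1 + 0.065/12)^(−12)) / (0.065/12)
PV = $200.00 × 11.587967
PV = $2,317.59

PV = PMT × (1-(1+r)^(-n))/r = $2,317.59


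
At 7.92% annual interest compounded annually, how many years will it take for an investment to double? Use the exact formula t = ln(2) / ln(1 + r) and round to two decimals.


Doubling condition: (1 + r)^t = 2
Take ln of both sides: t × ln(1 + r) = ln(2)
t = ln(2) / ln(1 + r)
t = 0.693147 / 0.076220
t = 9.09

t = ln(2) / ln(1 + r) = 9.09 years


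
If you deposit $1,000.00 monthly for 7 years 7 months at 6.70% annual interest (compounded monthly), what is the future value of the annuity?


Future value of an ordinary annuity: FV = PMT × ((1 + r)^n − 1) / r
Monthly rate r = 0.067/12 ≈ 0.00558333, n = 91
FV = $1,000.00 × ((1 + 0.067/12)^91 − 1) / (0.067/12)
FV = $1,000.00 × 118.165131
FV = $118,165.13

FV = PMT × ((1+r)^n - 1)/r = $118,165.13


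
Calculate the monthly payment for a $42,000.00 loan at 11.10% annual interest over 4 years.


Loan payment formula: PMT = PV × r / (1 − (1 + r)^(−n))
Monthly rate r = 0.111/12 = 0.00925, n = 48 months
Denominator: 1 − (1 + 0.111/12)^(−48) = 0.357224
PMT = $42,000.00 × (0.111/12) / 0.357224
PMT = $1,087.55 per month

PMT = PV × r / (1-(1+r)^(-n)) = $1,087.55/month


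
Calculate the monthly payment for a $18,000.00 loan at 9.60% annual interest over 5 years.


Loan payment formula: PMT = PV × r / (1 − (1 + r)^(−n))
Monthly rate r = 0.096/12 = 0.008, n = 60 months
Denominator: 1 − (1 + 0.096/12)^(−60) = 0.380034
PMT = $18,000.00 × (0.096/12) / 0.380034
PMT = $378.91 per month

PMT = PV × r / (1-(1+r)^(-n)) = $378.91/month


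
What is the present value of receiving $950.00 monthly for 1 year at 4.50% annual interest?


Present value of an ordinary annuity: PV = PMT × (1 − (1 + r)^(−n)) / r
Monthly rate r = 0.045/12 = 0.00375, n = 12
PV = $950.00 × (1 − (1 + 0.045/12)^(−12)) / (0.045/12)
PV = $950.00 × 11.712548
PV = $11,126.92

PV = PMT × (1-(1+r)^(-n))/r = $11,126.92


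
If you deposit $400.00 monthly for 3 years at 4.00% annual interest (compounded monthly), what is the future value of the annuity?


Future value of an ordinary annuity: FV = PMT × ((1 + r)^n − 1) / r
Monthly rate r = 0.04/12 ≈ 0.00333333, n = 36
FV = $400.00 × ((1 + 0.04/12)^36 − 1) / (0.04/12)
FV = $400.00 × 38.181562
FV = $15,272.62

FV = PMT × ((1+r)^n - 1)/r = $15,272.62


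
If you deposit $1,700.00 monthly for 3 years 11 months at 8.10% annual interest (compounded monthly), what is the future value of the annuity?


Future value of an ordinary annuity: FV = PMT × ((1 + r)^n − 1) / r
Monthly rate r = 0.081/12 = 0.00675, n = 47
FV = $1,700.00 × ((1 + 0.081/12)^47 − 1) / (0.081/12)
FV = $1,700.00 × 55.093743
FV = $93,659.36

FV = PMT × ((1+r)^n - 1)/r = $93,659.36


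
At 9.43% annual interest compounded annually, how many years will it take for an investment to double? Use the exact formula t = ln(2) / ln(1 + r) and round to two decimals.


Doubling condition: (1 + r)^t = 2
Take ln of both sides: t × ln(1 + r) = ln(2)
t = ln(2) / ln(1 + r)
t = 0.693147 / 0.090115
t = 7.69

t = ln(2) / ln(1 + r) = 7.69 years


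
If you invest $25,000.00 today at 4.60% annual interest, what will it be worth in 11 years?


Future value formula: FV = PV × (1 + r)^t
FV = $25,000.00 × (1 + 0.046)^11
FV = $25,000.00 × 1.6400177
FV = $41,000.44

FV = PV × (1 + r)^t = $41,000.44


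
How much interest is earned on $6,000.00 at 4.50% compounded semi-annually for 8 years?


Compound interest earned = final amount − principal.
A = P(1 + r/n)^(nt) = $6,000.00 × (1 + 0.045/2)^(2 × 8) = $8,565.73
Interest = A − P = $8,565.73 − $6,000.00 = $2,565.73

Interest = A - P = $2,565.73


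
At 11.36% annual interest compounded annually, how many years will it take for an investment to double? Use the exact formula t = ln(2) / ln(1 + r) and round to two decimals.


Doubling condition: (1 + r)^t = 2
Take ln of both sides: t × ln(1 + r) = ln(2)
t = ln(2) / ln(1 + r)
t = 0.693147 / 0.107598
t = 6.44

t = ln(2) / ln(1 + r) = 6.44 years


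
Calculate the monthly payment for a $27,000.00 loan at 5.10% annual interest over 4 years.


Loan payment formula: PMT = PV × r / (1 − (1 + r)^(−n))
Monthly rate r = 0.051/12 = 0.00425, n = 48 months
Denominator: 1 − (1 + 0.051/12)^(−48) = 0.184185
PMT = $27,000.00 × (0.051/12) / 0.184185
PMT = $623.01 per month

PMT = PV × r / (1-(1+r)^(-n)) = $623.01/month


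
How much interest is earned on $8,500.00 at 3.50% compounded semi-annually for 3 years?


Compound interest earned = final amount − principal.
A = P(1 + r/n)^(nt) = $8,500.00 × (1 + 0.035/2)^(2 × 3) = $9,432.47
Interest = A − P = $9,432.47 − $8,500.00 = $932.47

Interest = A - P = $932.47


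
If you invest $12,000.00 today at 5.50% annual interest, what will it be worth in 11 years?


Future value formula: FV = PV × (1 + r)^t
FV = $12,000.00 × (1 + 0.055)^11
FV = $12,000.00 × 1.8020924
FV = $21,625.11

FV = PV × (1 + r)^t = $21,625.11


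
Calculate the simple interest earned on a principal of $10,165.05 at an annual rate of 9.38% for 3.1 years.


Simple interest formula: I = P × r × t
I = $10,165.05 × 0.0938 × 3.1
I = $2,955.79

I = P × r × t = $2,955.79
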